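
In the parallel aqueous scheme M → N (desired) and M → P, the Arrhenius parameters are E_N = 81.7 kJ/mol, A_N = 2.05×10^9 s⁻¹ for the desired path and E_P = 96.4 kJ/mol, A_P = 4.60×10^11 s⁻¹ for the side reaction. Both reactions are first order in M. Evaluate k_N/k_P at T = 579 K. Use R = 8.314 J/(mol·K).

With equal orders, S_{N/P} = k_N/k_P = (A_N/A_P)·exp[(E_P−E_N)/(RT)].
(E_P−E_N)/(RT) = (96.4−81.7)×10³/(8.314×579) = 14700/4814 = 3.054.
k_N/k_P = (2.05×10^9/4.60×10^11)·exp(3.054) = 0.004457 × 21.19 = 0.0945.

0.0945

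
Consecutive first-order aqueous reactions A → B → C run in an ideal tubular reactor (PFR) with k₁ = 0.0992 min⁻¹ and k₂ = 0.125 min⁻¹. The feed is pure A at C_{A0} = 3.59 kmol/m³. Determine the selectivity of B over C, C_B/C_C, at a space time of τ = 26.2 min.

0.179

For first-order series with pure A initially, C_B(τ) = k₁C_{A0}/(k₂−k₁)·(e^(−k₁τ) − e^(−k₂τ)).
e^(−k₁τ) = e^(−0.0992×26.2) = e^(−2.599) = 0.07434; e^(−k₂τ) = e^(−3.275) = 0.03782.
C_B = 0.0992×3.59/(0.125−0.0992) × (0.07434−0.03782) = 13.80×0.03653 = 0.5042 kmol/m³.
C_A = C_{A0}e^(−k₁τ) = 0.2669 kmol/m³, so C_C = C_{A0}−C_A−C_B = 2.819 kmol/m³; C_B/C_C = 0.179.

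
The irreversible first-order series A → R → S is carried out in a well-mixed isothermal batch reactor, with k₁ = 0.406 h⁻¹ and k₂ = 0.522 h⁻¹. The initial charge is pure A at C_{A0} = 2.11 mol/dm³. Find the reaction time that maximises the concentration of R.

For first-order series the maximum of C_R occurs at t_opt = ln(k₂/k₁)/(k₂−k₁).
= ln(0.522/0.406)/(0.522−0.406) = ln(1.286)/0.1160 = 0.2513/0.1160 = 2.17 h.

2.17 h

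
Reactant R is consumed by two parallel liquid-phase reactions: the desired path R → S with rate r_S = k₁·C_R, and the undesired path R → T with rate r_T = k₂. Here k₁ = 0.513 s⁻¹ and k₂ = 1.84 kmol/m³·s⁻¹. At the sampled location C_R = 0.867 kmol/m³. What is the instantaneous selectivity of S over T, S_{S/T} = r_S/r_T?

0.242

S_{S/T} = r_S/r_T = (k₁·C_R)/(k₂) = (k₁/k₂)·C_R.
= (0.513×0.8670) / (1.84) = 0.4448/1.840 = 0.242.
Since the desired path is higher order in R, keeping C_R high (PFR or concentrated feed) favours S.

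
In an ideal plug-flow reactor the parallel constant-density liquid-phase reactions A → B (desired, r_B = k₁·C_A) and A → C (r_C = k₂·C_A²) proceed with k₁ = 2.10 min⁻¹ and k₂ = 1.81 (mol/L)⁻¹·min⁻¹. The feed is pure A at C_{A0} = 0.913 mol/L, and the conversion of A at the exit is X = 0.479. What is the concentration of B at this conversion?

C_A = C_{A0}(1−X) = 0.4757 mol/L.
Along a PFR/batch, dC_B/dC_A = −r_B/(r_B+r_C) = −k₁/(k₁+k₂·C_A).
Integrating from C_{A0} to C_A: C_B = (2.10/1.81)·ln[(2.10+1.81·0.913)/(2.10+1.81·0.476)] = 1.160·ln(3.753/2.961) = 0.2749 mol/L.

0.275 mol/L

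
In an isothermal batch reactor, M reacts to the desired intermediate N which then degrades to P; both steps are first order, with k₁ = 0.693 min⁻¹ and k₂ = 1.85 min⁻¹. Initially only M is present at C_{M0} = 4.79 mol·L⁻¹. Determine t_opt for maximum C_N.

0.849 min

The intermediate peaks when r₁ = r₂, i.e. k₁e^(−k₁t) = k₂e^(−k₂t), giving t_opt = ln(k₂/k₁)/(k₂−k₁).
= ln(1.85/0.693)/(1.85−0.693) = ln(2.670)/1.157 = 0.9819/1.157 = 0.849 min.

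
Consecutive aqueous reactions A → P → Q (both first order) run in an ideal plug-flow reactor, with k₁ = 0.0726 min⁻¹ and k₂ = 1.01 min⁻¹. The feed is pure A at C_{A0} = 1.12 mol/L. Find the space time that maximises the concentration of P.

2.81 min

Setting dC_P/dτ = 0 gives τ_opt = ln(k₂/k₁)/(k₂−k₁).
= ln(1.01/0.0726)/(1.01−0.0726) = ln(13.91)/0.9374 = 2.633/0.9374 = 2.81 min.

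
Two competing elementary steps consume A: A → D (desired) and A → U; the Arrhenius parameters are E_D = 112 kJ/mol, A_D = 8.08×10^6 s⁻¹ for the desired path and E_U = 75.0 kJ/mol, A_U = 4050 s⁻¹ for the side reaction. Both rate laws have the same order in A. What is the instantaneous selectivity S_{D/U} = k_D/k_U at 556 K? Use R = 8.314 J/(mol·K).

0.666

k_D/k_U = (A_D/A_U)·exp[−(E_D−E_U)/(RT)] = (A_D/A_U)·exp[(E_U−E_D)/(RT)].
(E_U−E_D)/(RT) = (75.0−112)×10³/(8.314×556) = -37000/4623 = -8.004.
k_D/k_U = (8.08×10^6/4050)·exp(-8.004) = 1995 × 3.341×10^-4 = 0.666.
Since E_D > E_U, raising the temperature improves selectivity toward D.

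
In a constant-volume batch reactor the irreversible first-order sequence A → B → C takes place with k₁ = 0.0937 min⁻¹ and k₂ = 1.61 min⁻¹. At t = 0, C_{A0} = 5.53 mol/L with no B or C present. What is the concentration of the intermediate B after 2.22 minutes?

The intermediate concentration in a first-order A→B→C sequence is C_B = k₁C_{A0}(e^(−k₁t) − e^(−k₂t))/(k₂−k₁).
e^(−k₁t) = e^(−0.0937×2.22) = e^(−0.2080) = 0.8122; e^(−k₂t) = e^(−3.574) = 0.02804.
C_B = 0.0937×5.53/(1.61−0.0937) × (0.8122−0.02804) = 0.3417×0.7842 = 0.2680 mol/L.

0.268 mol/L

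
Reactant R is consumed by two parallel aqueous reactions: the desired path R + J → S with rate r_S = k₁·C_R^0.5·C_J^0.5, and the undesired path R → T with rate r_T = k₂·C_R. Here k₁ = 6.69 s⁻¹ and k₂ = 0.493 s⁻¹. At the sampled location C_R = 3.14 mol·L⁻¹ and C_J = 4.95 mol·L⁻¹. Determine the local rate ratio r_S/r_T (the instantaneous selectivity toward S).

S_{S/T} = r_S/r_T = (k₁·C_R^0.5·C_J^0.5)/(k₂·C_R) = (k₁/k₂)·C_R^-0.5·C_J^0.5.
= (6.69×3.140^0.5×4.950^0.5) / (0.493×3.140) = 26.38/1.548 = 17.0.
The undesired path is higher order in R, so low C_R (CSTR or dilute feed) favours S.

17.0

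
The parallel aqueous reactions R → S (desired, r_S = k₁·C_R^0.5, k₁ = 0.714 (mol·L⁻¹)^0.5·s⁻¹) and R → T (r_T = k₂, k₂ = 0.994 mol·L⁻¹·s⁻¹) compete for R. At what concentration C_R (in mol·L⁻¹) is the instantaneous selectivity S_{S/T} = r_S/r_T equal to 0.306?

S_{S/T} = (k₁/k₂)·C_R^0.5 ⇒ C_R = (S·k₂/k₁)^(2).
= (0.306×0.994/0.714)^(2) = (0.4260)^(2) = 0.181 mol·L⁻¹.

0.181 mol·L⁻¹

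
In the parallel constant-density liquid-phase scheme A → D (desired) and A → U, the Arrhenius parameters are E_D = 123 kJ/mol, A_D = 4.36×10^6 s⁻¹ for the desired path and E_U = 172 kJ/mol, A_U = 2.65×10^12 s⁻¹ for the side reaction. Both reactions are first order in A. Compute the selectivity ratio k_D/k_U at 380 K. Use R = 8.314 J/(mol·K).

Since both paths have the same order in A, the concentration cancels and S_{D/U} = k_D/k_U = (A_D/A_U)·exp[(E_U−E_D)/(RT)].
(E_U−E_D)/(RT) = (172−123)×10³/(8.314×380) = 49000/3159 = 15.51.
k_D/k_U = (4.36×10^6/2.65×10^12)·exp(15.51) = 1.645×10^-6 × 5.442×10^6 = 8.95.
Since E_D < E_U, lowering the temperature improves selectivity toward D.

8.95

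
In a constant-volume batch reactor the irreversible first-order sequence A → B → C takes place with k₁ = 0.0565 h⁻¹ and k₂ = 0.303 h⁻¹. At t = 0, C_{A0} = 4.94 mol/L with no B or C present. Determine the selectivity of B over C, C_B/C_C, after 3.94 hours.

1.33

Solving the coupled first-order balances gives C_B(t) = [k₁/(k₂−k₁)]·C_{A0}·(e^(−k₁t) − e^(−k₂t)).
e^(−k₁t) = e^(−0.0565×3.94) = e^(−0.2226) = 0.8004; e^(−k₂t) = e^(−1.194) = 0.3031.
C_B = 0.0565×4.94/(0.303−0.0565) × (0.8004−0.3031) = 1.132×0.4974 = 0.5632 mol/L.
C_A = C_{A0}e^(−k₁t) = 3.954 mol/L, so C_C = C_{A0}−C_A−C_B = 0.4227 mol/L; C_B/C_C = 1.33.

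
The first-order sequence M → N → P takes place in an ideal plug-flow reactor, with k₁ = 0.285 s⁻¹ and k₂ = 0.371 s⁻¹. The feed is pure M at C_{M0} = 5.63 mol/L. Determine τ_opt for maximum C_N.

3.07 s

For first-order series the maximum of C_N occurs at τ_opt = ln(k₂/k₁)/(k₂−k₁).
= ln(0.371/0.285)/(0.371−0.285) = ln(1.302)/0.08600 = 0.2637/0.08600 = 3.07 s.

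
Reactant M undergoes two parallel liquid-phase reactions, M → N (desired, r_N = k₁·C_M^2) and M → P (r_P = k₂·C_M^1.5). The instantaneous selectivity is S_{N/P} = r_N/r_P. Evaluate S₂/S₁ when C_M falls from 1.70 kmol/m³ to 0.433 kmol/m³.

S_{N/P} = (k₁/k₂)·C_M^0.5, so S₂/S₁ = (C_{M,2}/C_{M,1})^0.5.
= (0.433/1.70)^0.5 = (0.2547)^0.5 = 0.505.
Selectivity toward N falls as C_M falls — high-concentration operation is favoured.

0.505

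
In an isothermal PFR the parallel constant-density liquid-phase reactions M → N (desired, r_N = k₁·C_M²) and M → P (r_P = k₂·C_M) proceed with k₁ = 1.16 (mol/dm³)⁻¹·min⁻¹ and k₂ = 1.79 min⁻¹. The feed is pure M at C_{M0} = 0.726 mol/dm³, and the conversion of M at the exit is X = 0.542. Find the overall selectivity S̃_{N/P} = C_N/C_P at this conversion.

0.339

C_M = C_{M0}(1−X) = 0.3325 mol/dm³.
Along a PFR/batch, dC_P/dC_M = −r_P/(r_N+r_P) = −k₂/(k₂+k₁·C_M).
Integrating from C_{M0} to C_M: C_P = (1.79/1.16)·ln[(1.79+1.16·0.726)/(1.79+1.16·0.333)] = 1.543·ln(2.632/2.176) = 0.2939 mol/dm³.
Then C_N = (C_{M0}−C_M) − C_P = 0.3935 − 0.2939 = 0.09961 mol/dm³.
S̃_{N/P} = C_N/C_P = 0.09961/0.2939 = 0.339.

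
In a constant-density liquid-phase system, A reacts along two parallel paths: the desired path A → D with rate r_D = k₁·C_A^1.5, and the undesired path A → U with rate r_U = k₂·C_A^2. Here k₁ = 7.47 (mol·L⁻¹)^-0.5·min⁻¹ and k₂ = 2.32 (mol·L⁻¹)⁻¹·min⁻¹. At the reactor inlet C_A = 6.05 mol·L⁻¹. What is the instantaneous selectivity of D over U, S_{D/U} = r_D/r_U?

S_{D/U} = r_D/r_U = (k₁·C_A^1.5)/(k₂·C_A^2) = (k₁/k₂)·C_A^-0.5.
= (7.47×6.050^1.5) / (2.32×6.050^2) = 111.2/84.92 = 1.31.

1.31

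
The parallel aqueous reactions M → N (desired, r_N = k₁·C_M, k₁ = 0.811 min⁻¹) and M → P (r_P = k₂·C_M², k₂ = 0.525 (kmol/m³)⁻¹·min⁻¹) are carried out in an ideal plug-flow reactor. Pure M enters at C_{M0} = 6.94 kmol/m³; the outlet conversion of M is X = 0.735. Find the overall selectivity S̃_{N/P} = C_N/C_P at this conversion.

C_M = C_{M0}(1−X) = 1.839 kmol/m³.
Along a PFR/batch, dC_N/dC_M = −r_N/(r_N+r_P) = −k₁/(k₁+k₂·C_M).
Integrating from C_{M0} to C_M: C_N = (0.811/0.525)·ln[(0.811+0.525·6.94)/(0.811+0.525·1.84)] = 1.545·ln(4.455/1.777) = 1.420 kmol/m³.
C_P = (C_{M0}−C_M)−C_N = 3.681 kmol/m³; S̃_{N/P} = 1.420/3.681 = 0.386.

0.386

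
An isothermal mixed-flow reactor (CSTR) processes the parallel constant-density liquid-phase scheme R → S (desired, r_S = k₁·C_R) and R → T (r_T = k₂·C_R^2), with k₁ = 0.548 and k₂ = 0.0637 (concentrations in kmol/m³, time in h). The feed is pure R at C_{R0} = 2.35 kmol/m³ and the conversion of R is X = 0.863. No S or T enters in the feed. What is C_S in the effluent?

Exit C_R = C_{R0}(1−X) = 2.35×0.137 = 0.3220 kmol/m³.
In a CSTR the entire volume is at exit conditions, so r_S = 0.548×0.3220 = 0.1764 and r_T = 0.0637×0.3220^2 = 0.006603.
Fraction of consumed R going to S: r_S/(r_S+r_T) = 0.9639.
C_S = 0.9639·C_{R0}·X = 0.9639×2.35×0.863 = 1.95 kmol/m³.

1.95 kmol/m³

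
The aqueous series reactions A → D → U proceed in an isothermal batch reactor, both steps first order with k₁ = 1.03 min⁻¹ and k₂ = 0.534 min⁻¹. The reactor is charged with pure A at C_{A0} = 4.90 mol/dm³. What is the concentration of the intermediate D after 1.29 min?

Solving the coupled first-order balances gives C_D(t) = [k₁/(k₂−k₁)]·C_{A0}·(e^(−k₁t) − e^(−k₂t)).
e^(−k₁t) = e^(−1.03×1.29) = e^(−1.329) = 0.2648; e^(−k₂t) = e^(−0.6889) = 0.5021.
C_D = 1.03×4.90/(0.534−1.03) × (0.2648−0.5021) = (-10.18)×(-0.2373) = 2.415 mol/dm³.

2.41 mol/dm³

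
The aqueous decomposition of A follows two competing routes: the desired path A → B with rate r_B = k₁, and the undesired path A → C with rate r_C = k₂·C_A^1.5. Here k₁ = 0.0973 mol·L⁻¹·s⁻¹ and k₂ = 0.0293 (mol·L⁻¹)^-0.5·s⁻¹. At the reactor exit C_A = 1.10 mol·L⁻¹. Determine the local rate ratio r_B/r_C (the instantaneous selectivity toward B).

2.88

S_{B/C} = r_B/r_C = (k₁)/(k₂·C_A^1.5) = (k₁/k₂)·C_A^-1.5.
= (0.0973) / (0.0293×1.100^1.5) = 0.09730/0.03380 = 2.88.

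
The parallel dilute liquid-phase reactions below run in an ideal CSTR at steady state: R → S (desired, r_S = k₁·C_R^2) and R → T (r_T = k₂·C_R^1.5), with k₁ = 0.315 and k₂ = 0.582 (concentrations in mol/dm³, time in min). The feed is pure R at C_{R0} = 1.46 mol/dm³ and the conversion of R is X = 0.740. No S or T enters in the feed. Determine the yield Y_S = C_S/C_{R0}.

0.185

Exit C_R = C_{R0}(1−X) = 1.46×0.260 = 0.3796 mol/dm³.
In a CSTR the entire volume is at exit conditions, so r_S = 0.315×0.3796^2 = 0.04539 and r_T = 0.582×0.3796^1.5 = 0.1361.
Fraction of consumed R going to S: r_S/(r_S+r_T) = 0.2501.
C_S = 0.2501·C_{R0}·X = 0.2501×1.46×0.740 = 0.270 mol/dm³; Y_S = C_S/C_{R0} = 0.185.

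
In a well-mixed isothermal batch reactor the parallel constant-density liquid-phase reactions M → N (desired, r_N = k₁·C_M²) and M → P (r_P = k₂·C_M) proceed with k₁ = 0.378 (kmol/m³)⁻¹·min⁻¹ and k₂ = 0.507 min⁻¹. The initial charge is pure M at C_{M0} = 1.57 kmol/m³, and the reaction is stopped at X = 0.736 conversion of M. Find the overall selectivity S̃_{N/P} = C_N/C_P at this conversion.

0.704

C_M = C_{M0}(1−X) = 0.4145 kmol/m³.
Along a PFR/batch, dC_P/dC_M = −r_P/(r_N+r_P) = −k₂/(k₂+k₁·C_M).
Integrating from C_{M0} to C_M: C_P = (0.507/0.378)·ln[(0.507+0.378·1.57)/(0.507+0.378·0.414)] = 1.341·ln(1.100/0.6637) = 0.6783 kmol/m³.
Then C_N = (C_{M0}−C_M) − C_P = 1.156 − 0.6783 = 0.4772 kmol/m³.
S̃_{N/P} = C_N/C_P = 0.4772/0.6783 = 0.704.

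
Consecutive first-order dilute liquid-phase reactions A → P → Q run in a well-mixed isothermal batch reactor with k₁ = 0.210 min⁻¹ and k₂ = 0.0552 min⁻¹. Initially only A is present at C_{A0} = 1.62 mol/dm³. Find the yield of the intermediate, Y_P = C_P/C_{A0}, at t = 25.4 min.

The intermediate concentration in a first-order A→B→C sequence is C_P = k₁C_{A0}(e^(−k₁t) − e^(−k₂t))/(k₂−k₁).
e^(−k₁t) = e^(−0.210×25.4) = e^(−5.334) = 0.004825; e^(−k₂t) = e^(−1.402) = 0.2461.
C_P = 0.210×1.62/(0.0552−0.210) × (0.004825−0.2461) = (-2.198)×(-0.2413) = 0.5302 mol/dm³.
Y_P = C_P/C_{A0} = 0.5302/1.62 = 0.327.

0.327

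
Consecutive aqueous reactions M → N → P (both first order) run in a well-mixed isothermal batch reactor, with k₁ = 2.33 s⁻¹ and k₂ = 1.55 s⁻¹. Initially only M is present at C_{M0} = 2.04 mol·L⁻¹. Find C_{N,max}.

At the optimum, C_{N,max}/C_{M0} = (k₁/k₂)^[k₂/(k₂−k₁)].
= (2.33/1.55)^(1.55/(1.55−2.33)) = (1.503)^(-1.987) = 0.4449.
C_{N,max} = 0.4449×2.04 = 0.908 mol·L⁻¹.

0.908 mol·L⁻¹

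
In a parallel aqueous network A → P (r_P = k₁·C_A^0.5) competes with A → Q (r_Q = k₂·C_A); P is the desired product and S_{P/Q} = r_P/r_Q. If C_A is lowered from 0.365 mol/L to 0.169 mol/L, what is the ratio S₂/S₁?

S_{P/Q} = (k₁/k₂)·C_A^-0.5, so S₂/S₁ = (C_{A,2}/C_{A,1})^-0.5.
= (0.169/0.365)^(-0.5) = (0.4630)^(-0.5) = 1.47.
Selectivity toward P rises as C_A falls — low-concentration operation is favoured.

1.47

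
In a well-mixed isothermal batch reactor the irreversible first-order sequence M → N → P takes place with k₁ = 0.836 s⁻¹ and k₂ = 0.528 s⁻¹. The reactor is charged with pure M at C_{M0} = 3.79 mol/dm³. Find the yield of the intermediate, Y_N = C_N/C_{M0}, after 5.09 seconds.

The intermediate concentration in a first-order A→B→C sequence is C_N = k₁C_{M0}(e^(−k₁t) − e^(−k₂t))/(k₂−k₁).
e^(−k₁t) = e^(−0.836×5.09) = e^(−4.255) = 0.01419; e^(−k₂t) = e^(−2.688) = 0.06805.
C_N = 0.836×3.79/(0.528−0.836) × (0.01419−0.06805) = (-10.29)×(-0.05386) = 0.5541 mol/dm³.
Y_N = C_N/C_{M0} = 0.5541/3.79 = 0.146.

0.146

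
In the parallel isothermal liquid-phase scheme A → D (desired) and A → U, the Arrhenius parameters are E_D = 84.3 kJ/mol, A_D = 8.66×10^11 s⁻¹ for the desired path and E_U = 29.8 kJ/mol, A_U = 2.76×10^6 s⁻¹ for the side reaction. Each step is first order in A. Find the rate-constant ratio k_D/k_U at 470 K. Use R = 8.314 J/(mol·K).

k_D/k_U = (A_D/A_U)·exp[−(E_D−E_U)/(RT)] = (A_D/A_U)·exp[(E_U−E_D)/(RT)].
(E_U−E_D)/(RT) = (29.8−84.3)×10³/(8.314×470) = -54500/3908 = -13.95.
k_D/k_U = (8.66×10^11/2.76×10^6)·exp(-13.95) = 3.138×10^5 × 8.766×10^-7 = 0.275.

0.275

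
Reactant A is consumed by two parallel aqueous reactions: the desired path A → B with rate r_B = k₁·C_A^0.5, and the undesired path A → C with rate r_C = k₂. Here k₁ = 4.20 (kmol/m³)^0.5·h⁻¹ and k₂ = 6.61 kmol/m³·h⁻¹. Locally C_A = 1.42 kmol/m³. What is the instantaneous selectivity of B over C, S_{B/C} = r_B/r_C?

S_{B/C} = r_B/r_C = (k₁·C_A^0.5)/(k₂) = (k₁/k₂)·C_A^0.5.
= (4.20×1.420^0.5) / (6.61) = 5.005/6.610 = 0.757.

0.757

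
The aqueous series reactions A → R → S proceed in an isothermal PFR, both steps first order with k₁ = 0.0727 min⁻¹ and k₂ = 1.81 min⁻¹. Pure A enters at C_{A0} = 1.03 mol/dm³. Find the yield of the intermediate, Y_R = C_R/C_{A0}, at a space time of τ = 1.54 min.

The intermediate concentration in a first-order A→B→C sequence is C_R = k₁C_{A0}(e^(−k₁τ) − e^(−k₂τ))/(k₂−k₁).
e^(−k₁τ) = e^(−0.0727×1.54) = e^(−0.1120) = 0.8941; e^(−k₂τ) = e^(−2.787) = 0.06158.
C_R = 0.0727×1.03/(1.81−0.0727) × (0.8941−0.06158) = 0.04310×0.8325 = 0.03588 mol/dm³.
Y_R = C_R/C_{A0} = 0.03588/1.03 = 0.0348.

0.0348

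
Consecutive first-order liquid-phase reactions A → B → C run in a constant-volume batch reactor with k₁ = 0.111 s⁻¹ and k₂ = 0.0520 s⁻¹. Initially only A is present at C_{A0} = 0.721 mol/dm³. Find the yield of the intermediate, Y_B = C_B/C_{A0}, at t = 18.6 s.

For first-order series with pure A initially, C_B(t) = k₁C_{A0}/(k₂−k₁)·(e^(−k₁t) − e^(−k₂t)).
e^(−k₁t) = e^(−0.111×18.6) = e^(−2.065) = 0.1269; e^(−k₂t) = e^(−0.9672) = 0.3801.
C_B = 0.111×0.721/(0.0520−0.111) × (0.1269−0.3801) = (-1.356)×(-0.2533) = 0.3436 mol/dm³.
Y_B = C_B/C_{A0} = 0.3436/0.721 = 0.477.

0.477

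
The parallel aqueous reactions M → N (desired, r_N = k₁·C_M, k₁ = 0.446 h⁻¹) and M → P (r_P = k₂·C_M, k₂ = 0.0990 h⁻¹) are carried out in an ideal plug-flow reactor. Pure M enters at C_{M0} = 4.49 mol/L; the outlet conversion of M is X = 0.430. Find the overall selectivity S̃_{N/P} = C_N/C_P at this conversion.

C_M = C_{M0}(1−X) = 2.559 mol/L.
Both paths are first order in M, so the instantaneous fraction to N is constant: dC_N/d(−C_M) = k₁/(k₁+k₂) = 0.8183.
C_N = 0.8183·(C_{M0}−C_M) = 0.8183×1.931 = 1.58 mol/L.
C_P = (C_{M0}−C_M)−C_N = 0.3507 mol/L; S̃_{N/P} = 1.580/0.3507 = 4.51.

4.51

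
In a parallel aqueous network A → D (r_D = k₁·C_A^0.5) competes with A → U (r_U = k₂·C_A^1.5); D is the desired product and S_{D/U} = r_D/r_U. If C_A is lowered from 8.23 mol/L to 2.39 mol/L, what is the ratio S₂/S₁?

3.44

S_{D/U} = (k₁/k₂)·C_A⁻¹, so S₂/S₁ = (C_{A,2}/C_{A,1})⁻¹.
= 8.23/2.39 = 3.44.
Selectivity toward D rises as C_A falls — low-concentration operation is favoured.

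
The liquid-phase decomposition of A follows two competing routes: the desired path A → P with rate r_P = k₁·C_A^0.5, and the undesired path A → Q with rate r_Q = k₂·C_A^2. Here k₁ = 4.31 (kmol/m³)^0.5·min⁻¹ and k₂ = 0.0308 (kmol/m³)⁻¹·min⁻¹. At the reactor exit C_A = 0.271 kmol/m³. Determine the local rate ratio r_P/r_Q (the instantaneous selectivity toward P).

992

S_{P/Q} = r_P/r_Q = (k₁·C_A^0.5)/(k₂·C_A^2) = (k₁/k₂)·C_A^-1.5.
= (4.31×0.2710^0.5) / (0.0308×0.2710^2) = 2.244/0.002262 = 992.
The undesired path is higher order in A, so low C_A (CSTR or dilute feed) favours P.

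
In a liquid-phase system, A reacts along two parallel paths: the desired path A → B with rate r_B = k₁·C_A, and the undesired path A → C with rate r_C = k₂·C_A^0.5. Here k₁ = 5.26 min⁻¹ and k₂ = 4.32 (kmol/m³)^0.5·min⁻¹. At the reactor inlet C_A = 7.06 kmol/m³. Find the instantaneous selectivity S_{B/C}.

3.24

S_{B/C} = r_B/r_C = (k₁·C_A)/(k₂·C_A^0.5) = (k₁/k₂)·C_A^0.5.
= (5.26×7.060) / (4.32×7.060^0.5) = 37.14/11.48 = 3.24.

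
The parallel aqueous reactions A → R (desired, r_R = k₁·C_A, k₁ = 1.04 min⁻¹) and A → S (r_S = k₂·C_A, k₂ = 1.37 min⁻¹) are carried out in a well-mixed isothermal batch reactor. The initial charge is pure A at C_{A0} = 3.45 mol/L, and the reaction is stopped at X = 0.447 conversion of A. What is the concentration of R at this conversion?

0.665 mol/L

C_A = C_{A0}(1−X) = 1.908 mol/L.
Both paths are first order in A, so the instantaneous fraction to R is constant: dC_R/d(−C_A) = k₁/(k₁+k₂) = 0.4315.
C_R = 0.4315·(C_{A0}−C_A) = 0.4315×1.542 = 0.665 mol/L.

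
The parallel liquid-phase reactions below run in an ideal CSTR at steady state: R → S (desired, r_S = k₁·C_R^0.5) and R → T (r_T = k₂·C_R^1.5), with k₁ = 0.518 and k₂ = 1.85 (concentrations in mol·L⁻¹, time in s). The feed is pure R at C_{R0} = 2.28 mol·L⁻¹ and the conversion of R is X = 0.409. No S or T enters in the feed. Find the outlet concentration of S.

0.160 mol·L⁻¹

Exit C_R = C_{R0}(1−X) = 2.28×0.591 = 1.347 mol·L⁻¹.
A CSTR operates uniformly at the exit composition, giving r_S = 0.6013 and r_T = 2.894 (each k·C_R^n at C_R = 1.347).
Fraction of consumed R going to S: r_S/(r_S+r_T) = 0.1720.
C_S = 0.1720·C_{R0}·X = 0.1720×2.28×0.409 = 0.160 mol·L⁻¹.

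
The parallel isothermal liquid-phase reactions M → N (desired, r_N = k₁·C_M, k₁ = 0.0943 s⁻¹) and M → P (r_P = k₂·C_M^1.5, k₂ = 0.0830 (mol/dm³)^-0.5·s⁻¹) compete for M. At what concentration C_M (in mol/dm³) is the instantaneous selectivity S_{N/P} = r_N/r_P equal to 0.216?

S_{N/P} = (k₁/k₂)·C_M^-0.5 ⇒ C_M = (S·k₂/k₁)^(-2).
= (0.216×0.0830/0.0943)^(-2) = (0.1901)^(-2) = 27.7 mol/dm³.

27.7 mol/dm³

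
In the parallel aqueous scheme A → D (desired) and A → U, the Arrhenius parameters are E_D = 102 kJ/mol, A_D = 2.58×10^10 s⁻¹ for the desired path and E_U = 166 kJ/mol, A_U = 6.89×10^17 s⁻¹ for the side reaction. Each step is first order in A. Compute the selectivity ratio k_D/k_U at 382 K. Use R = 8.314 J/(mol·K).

Since both paths have the same order in A, the concentration cancels and S_{D/U} = k_D/k_U = (A_D/A_U)·exp[(E_U−E_D)/(RT)].
(E_U−E_D)/(RT) = (166−102)×10³/(8.314×382) = 64000/3176 = 20.15.
k_D/k_U = (2.58×10^10/6.89×10^17)·exp(20.15) = 3.745×10^-8 × 5.645×10^8 = 21.1.

21.1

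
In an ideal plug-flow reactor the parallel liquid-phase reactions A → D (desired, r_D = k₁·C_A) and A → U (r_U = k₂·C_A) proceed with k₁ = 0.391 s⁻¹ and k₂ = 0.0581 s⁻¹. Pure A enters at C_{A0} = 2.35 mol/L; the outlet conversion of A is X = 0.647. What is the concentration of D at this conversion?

1.32 mol/L

C_A = C_{A0}(1−X) = 0.8296 mol/L.
Both paths are first order in A, so the instantaneous fraction to D is constant: dC_D/d(−C_A) = k₁/(k₁+k₂) = 0.8706.
C_D = 0.8706·(C_{A0}−C_A) = 0.8706×1.520 = 1.32 mol/L.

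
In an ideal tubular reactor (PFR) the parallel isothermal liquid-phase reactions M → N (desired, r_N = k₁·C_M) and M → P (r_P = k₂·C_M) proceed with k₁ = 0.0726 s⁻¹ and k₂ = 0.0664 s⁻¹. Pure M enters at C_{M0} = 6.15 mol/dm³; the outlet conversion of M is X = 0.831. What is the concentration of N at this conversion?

C_M = C_{M0}(1−X) = 1.039 mol/dm³.
Both paths are first order in M, so the instantaneous fraction to N is constant: dC_N/d(−C_M) = k₁/(k₁+k₂) = 0.5223.
C_N = 0.5223·(C_{M0}−C_M) = 0.5223×5.111 = 2.67 mol/dm³.

2.67 mol/dm³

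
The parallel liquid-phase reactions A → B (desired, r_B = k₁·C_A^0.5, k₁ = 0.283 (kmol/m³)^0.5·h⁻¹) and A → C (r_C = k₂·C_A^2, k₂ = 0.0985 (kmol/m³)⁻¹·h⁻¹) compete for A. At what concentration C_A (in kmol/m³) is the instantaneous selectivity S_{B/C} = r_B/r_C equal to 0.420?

3.60 kmol/m³

S_{B/C} = (k₁/k₂)·C_A^-1.5 ⇒ C_A = (S·k₂/k₁)^(1/(-1.5)).
= (0.420×0.0985/0.283)^(-0.6667) = (0.1462)^(-0.6667) = 3.60 kmol/m³.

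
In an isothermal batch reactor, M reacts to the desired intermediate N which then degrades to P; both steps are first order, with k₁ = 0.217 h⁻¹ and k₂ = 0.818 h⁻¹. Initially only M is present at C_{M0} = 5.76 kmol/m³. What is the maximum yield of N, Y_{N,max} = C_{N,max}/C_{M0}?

For a first-order series the maximum intermediate yield is C_{N,max}/C_{M0} = (k₁/k₂)^[k₂/(k₂−k₁)].
= (0.217/0.818)^(0.818/(0.818−0.217)) = (0.2653)^(1.361) = 0.1643.

0.164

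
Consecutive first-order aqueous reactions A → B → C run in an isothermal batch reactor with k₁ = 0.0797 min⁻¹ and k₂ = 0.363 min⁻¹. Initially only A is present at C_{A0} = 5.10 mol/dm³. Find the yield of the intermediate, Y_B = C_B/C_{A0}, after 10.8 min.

0.113

The intermediate concentration in a first-order A→B→C sequence is C_B = k₁C_{A0}(e^(−k₁t) − e^(−k₂t))/(k₂−k₁).
e^(−k₁t) = e^(−0.0797×10.8) = e^(−0.8608) = 0.4228; e^(−k₂t) = e^(−3.920) = 0.01983.
C_B = 0.0797×5.10/(0.363−0.0797) × (0.4228−0.01983) = 1.435×0.4030 = 0.5782 mol/dm³.
Y_B = C_B/C_{A0} = 0.5782/5.10 = 0.113.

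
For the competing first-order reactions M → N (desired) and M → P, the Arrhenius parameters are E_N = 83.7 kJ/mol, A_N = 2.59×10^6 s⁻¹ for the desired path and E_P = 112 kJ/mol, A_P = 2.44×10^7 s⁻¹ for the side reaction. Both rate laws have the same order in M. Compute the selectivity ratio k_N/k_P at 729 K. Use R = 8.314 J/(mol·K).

k_N/k_P = (A_N/A_P)·exp[−(E_N−E_P)/(RT)] = (A_N/A_P)·exp[(E_P−E_N)/(RT)].
(E_P−E_N)/(RT) = (112−83.7)×10³/(8.314×729) = 28300/6061 = 4.669.
k_N/k_P = (2.59×10^6/2.44×10^7)·exp(4.669) = 0.1061 × 106.6 = 11.3.
Since E_N < E_P, lowering the temperature improves selectivity toward N.

11.3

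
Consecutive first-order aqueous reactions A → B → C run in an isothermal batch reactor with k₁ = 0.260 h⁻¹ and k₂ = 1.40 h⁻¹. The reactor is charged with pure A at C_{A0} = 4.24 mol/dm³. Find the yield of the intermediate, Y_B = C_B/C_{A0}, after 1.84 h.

Solving the coupled first-order balances gives C_B(t) = [k₁/(k₂−k₁)]·C_{A0}·(e^(−k₁t) − e^(−k₂t)).
e^(−k₁t) = e^(−0.260×1.84) = e^(−0.4784) = 0.6198; e^(−k₂t) = e^(−2.576) = 0.07608.
C_B = 0.260×4.24/(1.40−0.260) × (0.6198−0.07608) = 0.9670×0.5437 = 0.5258 mol/dm³.
Y_B = C_B/C_{A0} = 0.5258/4.24 = 0.124.

0.124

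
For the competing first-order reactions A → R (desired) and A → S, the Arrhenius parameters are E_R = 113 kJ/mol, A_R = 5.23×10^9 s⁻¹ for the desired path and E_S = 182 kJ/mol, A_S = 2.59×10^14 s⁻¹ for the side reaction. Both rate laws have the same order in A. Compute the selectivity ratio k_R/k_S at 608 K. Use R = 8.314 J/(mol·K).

Since both paths have the same order in A, the concentration cancels and S_{R/S} = k_R/k_S = (A_R/A_S)·exp[(E_S−E_R)/(RT)].
(E_S−E_R)/(RT) = (182−113)×10³/(8.314×608) = 69000/5055 = 13.65.
k_R/k_S = (5.23×10^9/2.59×10^14)·exp(13.65) = 2.019×10^-5 × 8.475×10^5 = 17.1.

17.1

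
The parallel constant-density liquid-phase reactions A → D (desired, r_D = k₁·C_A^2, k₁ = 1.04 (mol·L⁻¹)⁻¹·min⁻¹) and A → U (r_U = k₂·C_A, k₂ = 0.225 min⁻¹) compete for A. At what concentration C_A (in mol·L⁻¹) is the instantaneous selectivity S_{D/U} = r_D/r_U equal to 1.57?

0.340 mol·L⁻¹

S_{D/U} = (k₁/k₂)·C_A ⇒ C_A = S·k₂/k₁.
= 1.57×0.225/1.04 = 0.340 mol·L⁻¹.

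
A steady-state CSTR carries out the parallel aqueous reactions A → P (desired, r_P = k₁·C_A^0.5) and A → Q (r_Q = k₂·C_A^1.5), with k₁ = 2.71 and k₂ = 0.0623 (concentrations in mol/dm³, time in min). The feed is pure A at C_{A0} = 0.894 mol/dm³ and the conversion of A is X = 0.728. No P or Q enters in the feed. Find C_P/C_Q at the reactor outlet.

Exit C_A = C_{A0}(1−X) = 0.894×0.272 = 0.2432 mol/dm³.
In a CSTR the entire volume is at exit conditions, so r_P = 2.71×0.2432^0.5 = 1.336 and r_Q = 0.0623×0.2432^1.5 = 0.007470.
Overall selectivity = C_P/C_Q = r_Pτ/(r_Qτ) = r_P/r_Q = 179.

179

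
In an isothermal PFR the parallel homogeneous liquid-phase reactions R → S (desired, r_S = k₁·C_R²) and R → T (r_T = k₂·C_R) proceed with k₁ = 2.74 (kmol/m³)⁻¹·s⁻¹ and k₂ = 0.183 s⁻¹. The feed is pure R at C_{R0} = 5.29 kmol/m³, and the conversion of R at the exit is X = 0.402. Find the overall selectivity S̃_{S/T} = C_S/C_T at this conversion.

C_R = C_{R0}(1−X) = 3.163 kmol/m³.
Along a PFR/batch, dC_T/dC_R = −r_T/(r_S+r_T) = −k₂/(k₂+k₁·C_R).
Integrating from C_{R0} to C_R: C_T = (0.183/2.74)·ln[(0.183+2.74·5.29)/(0.183+2.74·3.16)] = 0.06679·ln(14.68/8.851) = 0.03378 kmol/m³.
Then C_S = (C_{R0}−C_R) − C_T = 2.127 − 0.03378 = 2.093 kmol/m³.
S̃_{S/T} = C_S/C_T = 2.093/0.03378 = 61.9.

61.9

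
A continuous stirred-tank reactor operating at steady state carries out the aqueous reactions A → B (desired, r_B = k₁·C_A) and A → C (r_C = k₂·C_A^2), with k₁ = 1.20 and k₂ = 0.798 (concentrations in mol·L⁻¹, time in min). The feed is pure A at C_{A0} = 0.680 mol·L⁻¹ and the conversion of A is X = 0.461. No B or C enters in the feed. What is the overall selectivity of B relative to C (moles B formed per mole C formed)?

4.10

Exit C_A = C_{A0}(1−X) = 0.680×0.539 = 0.3665 mol·L⁻¹.
A CSTR operates uniformly at the exit composition, giving r_B = 0.4398 and r_C = 0.1072 (each k·C_A^n at C_A = 0.3665).
Overall selectivity = C_B/C_C = r_Bτ/(r_Cτ) = r_B/r_C = 4.10.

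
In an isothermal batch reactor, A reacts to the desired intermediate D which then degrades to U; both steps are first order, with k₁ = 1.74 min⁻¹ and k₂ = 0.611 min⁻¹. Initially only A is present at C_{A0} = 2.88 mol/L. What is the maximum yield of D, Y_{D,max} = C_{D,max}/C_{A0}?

0.568

Evaluating C_D at t_opt = ln(k₂/k₁)/(k₂−k₁) gives C_{D,max}/C_{A0} = (k₁/k₂)^[k₂/(k₂−k₁)].
= (1.74/0.611)^(0.611/(0.611−1.74)) = (2.848)^(-0.5412) = 0.5676.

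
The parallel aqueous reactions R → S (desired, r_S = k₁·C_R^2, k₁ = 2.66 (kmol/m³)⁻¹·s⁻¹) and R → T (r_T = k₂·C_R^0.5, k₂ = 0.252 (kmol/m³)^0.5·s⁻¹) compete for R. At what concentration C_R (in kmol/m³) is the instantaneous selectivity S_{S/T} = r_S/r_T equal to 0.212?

S_{S/T} = (k₁/k₂)·C_R^1.5 ⇒ C_R = (S·k₂/k₁)^(1/1.5).
= (0.212×0.252/2.66)^(0.6667) = (0.02008)^(0.6667) = 0.0739 kmol/m³.

0.0739 kmol/m³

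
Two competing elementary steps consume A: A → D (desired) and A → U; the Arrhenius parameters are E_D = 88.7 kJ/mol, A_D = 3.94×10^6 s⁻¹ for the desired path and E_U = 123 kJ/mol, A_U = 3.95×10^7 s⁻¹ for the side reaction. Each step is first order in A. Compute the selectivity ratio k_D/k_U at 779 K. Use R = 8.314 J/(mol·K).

k_D/k_U = (A_D/A_U)·exp[−(E_D−E_U)/(RT)] = (A_D/A_U)·exp[(E_U−E_D)/(RT)].
(E_U−E_D)/(RT) = (123−88.7)×10³/(8.314×779) = 34300/6477 = 5.296.
k_D/k_U = (3.94×10^6/3.95×10^7)·exp(5.296) = 0.09975 × 199.5 = 19.9.

19.9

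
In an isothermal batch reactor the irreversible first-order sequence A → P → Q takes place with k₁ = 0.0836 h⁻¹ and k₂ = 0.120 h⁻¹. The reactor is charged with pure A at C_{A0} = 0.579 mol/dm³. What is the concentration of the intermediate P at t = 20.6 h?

The intermediate concentration in a first-order A→B→C sequence is C_P = k₁C_{A0}(e^(−k₁t) − e^(−k₂t))/(k₂−k₁).
e^(−k₁t) = e^(−0.0836×20.6) = e^(−1.722) = 0.1787; e^(−k₂t) = e^(−2.472) = 0.08442.
C_P = 0.0836×0.579/(0.120−0.0836) × (0.1787−0.08442) = 1.330×0.09426 = 0.1254 mol/dm³.

0.125 mol/dm³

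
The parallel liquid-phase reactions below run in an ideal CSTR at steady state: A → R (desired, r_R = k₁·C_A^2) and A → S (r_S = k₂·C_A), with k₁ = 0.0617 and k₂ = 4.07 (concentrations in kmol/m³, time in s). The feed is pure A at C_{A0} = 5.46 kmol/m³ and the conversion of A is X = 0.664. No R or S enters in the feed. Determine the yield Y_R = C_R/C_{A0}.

Exit C_A = C_{A0}(1−X) = 5.46×0.336 = 1.835 kmol/m³.
A CSTR operates uniformly at the exit composition, giving r_R = 0.2077 and r_S = 7.467 (each k·C_A^n at C_A = 1.835).
Fraction of consumed A going to R: r_R/(r_R+r_S) = 0.02706.
C_R = 0.02706·C_{A0}·X = 0.02706×5.46×0.664 = 0.0981 kmol/m³; Y_R = C_R/C_{A0} = 0.0180.

0.0180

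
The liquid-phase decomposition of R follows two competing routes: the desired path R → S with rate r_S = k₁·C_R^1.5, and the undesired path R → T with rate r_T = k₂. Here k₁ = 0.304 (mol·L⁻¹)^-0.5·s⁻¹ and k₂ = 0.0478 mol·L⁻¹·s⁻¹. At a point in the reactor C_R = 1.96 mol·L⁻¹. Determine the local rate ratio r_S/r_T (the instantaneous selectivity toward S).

S_{S/T} = r_S/r_T = (k₁·C_R^1.5)/(k₂) = (k₁/k₂)·C_R^1.5.
= (0.304×1.960^1.5) / (0.0478) = 0.8342/0.04780 = 17.5.

17.5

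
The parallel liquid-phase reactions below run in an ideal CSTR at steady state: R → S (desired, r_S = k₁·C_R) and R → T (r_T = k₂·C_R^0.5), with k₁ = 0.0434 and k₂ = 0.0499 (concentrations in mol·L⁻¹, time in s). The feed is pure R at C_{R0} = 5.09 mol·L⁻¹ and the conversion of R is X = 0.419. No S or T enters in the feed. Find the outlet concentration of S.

Exit C_R = C_{R0}(1−X) = 5.09×0.581 = 2.957 mol·L⁻¹.
A CSTR operates uniformly at the exit composition, giving r_S = 0.1283 and r_T = 0.08581 (each k·C_R^n at C_R = 2.957).
Fraction of consumed R going to S: r_S/(r_S+r_T) = 0.5993.
C_S = 0.5993·C_{R0}·X = 0.5993×5.09×0.419 = 1.28 mol·L⁻¹.

1.28 mol·L⁻¹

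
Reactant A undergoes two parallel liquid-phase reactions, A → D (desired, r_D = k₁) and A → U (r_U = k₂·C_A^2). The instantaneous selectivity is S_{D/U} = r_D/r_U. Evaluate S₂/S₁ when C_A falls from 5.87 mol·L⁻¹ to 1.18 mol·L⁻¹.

S_{D/U} = (k₁/k₂)·C_A^-2, so S₂/S₁ = (C_{A,2}/C_{A,1})^-2.
= (1.18/5.87)^(-2) = (0.2010)^(-2) = 24.7.
Selectivity toward D rises as C_A falls — low-concentration operation is favoured.

24.7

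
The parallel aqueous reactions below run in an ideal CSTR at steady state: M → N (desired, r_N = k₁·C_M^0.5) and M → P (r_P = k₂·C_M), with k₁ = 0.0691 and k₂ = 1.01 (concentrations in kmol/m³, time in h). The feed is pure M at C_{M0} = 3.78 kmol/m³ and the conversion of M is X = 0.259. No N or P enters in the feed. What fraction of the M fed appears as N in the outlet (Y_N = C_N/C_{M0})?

Exit C_M = C_{M0}(1−X) = 3.78×0.741 = 2.801 kmol/m³.
A CSTR operates uniformly at the exit composition, giving r_N = 0.1156 and r_P = 2.829 (each k·C_M^n at C_M = 2.801).
Fraction of consumed M going to N: r_N/(r_N+r_P) = 0.03927.
C_N = 0.03927·C_{M0}·X = 0.03927×3.78×0.259 = 0.0384 kmol/m³; Y_N = C_N/C_{M0} = 0.0102.

0.0102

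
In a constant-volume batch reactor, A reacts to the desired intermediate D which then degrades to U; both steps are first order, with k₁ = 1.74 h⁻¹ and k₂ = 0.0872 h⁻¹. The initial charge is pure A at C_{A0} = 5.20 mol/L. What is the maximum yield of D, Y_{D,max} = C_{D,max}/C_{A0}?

0.854

At the optimum, C_{D,max}/C_{A0} = (k₁/k₂)^[k₂/(k₂−k₁)].
= (1.74/0.0872)^(0.0872/(0.0872−1.74)) = (19.95)^(-0.05276) = 0.8539.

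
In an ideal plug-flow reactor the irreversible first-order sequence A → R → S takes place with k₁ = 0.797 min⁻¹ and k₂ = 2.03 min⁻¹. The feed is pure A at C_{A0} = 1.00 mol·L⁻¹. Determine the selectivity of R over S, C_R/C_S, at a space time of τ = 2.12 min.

0.157

Solving the coupled first-order balances gives C_R(τ) = [k₁/(k₂−k₁)]·C_{A0}·(e^(−k₁τ) − e^(−k₂τ)).
e^(−k₁τ) = e^(−0.797×2.12) = e^(−1.690) = 0.1846; e^(−k₂τ) = e^(−4.304) = 0.01352.
C_R = 0.797×1.00/(2.03−0.797) × (0.1846−0.01352) = 0.6464×0.1711 = 0.1106 mol·L⁻¹.
C_A = C_{A0}e^(−k₁τ) = 0.1846 mol·L⁻¹, so C_S = C_{A0}−C_A−C_R = 0.7048 mol·L⁻¹; C_R/C_S = 0.157.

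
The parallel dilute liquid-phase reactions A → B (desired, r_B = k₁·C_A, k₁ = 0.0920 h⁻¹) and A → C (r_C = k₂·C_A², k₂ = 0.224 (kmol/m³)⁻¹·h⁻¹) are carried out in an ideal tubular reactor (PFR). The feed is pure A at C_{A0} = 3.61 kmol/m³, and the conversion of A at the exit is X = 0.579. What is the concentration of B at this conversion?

C_A = C_{A0}(1−X) = 1.520 kmol/m³.
Along a PFR/batch, dC_B/dC_A = −r_B/(r_B+r_C) = −k₁/(k₁+k₂·C_A).
Integrating from C_{A0} to C_A: C_B = (0.0920/0.224)·ln[(0.0920+0.224·3.61)/(0.0920+0.224·1.52)] = 0.4107·ln(0.9006/0.4324) = 0.3013 kmol/m³.

0.301 kmol/m³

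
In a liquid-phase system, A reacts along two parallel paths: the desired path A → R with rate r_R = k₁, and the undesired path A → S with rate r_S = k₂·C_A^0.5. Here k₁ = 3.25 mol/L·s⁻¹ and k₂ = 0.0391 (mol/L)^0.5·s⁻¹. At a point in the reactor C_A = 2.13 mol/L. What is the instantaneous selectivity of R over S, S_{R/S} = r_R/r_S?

S_{R/S} = r_R/r_S = (k₁)/(k₂·C_A^0.5) = (k₁/k₂)·C_A^-0.5.
= (3.25) / (0.0391×2.130^0.5) = 3.250/0.05706 = 57.0.

57.0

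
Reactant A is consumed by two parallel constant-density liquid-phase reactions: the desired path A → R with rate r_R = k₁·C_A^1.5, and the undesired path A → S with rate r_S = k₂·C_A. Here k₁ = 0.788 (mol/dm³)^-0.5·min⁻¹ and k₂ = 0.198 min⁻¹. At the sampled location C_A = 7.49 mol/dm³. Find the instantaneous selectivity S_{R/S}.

S_{R/S} = r_R/r_S = (k₁·C_A^1.5)/(k₂·C_A) = (k₁/k₂)·C_A^0.5.
= (0.788×7.490^1.5) / (0.198×7.490) = 16.15/1.483 = 10.9.

10.9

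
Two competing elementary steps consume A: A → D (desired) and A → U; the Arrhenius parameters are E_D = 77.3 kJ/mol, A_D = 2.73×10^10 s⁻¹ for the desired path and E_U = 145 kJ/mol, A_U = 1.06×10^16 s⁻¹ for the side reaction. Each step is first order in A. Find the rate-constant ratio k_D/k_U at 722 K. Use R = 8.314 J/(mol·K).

Since both paths have the same order in A, the concentration cancels and S_{D/U} = k_D/k_U = (A_D/A_U)·exp[(E_U−E_D)/(RT)].
(E_U−E_D)/(RT) = (145−77.3)×10³/(8.314×722) = 67700/6003 = 11.28.
k_D/k_U = (2.73×10^10/1.06×10^16)·exp(11.28) = 2.575×10^-6 × 79082 = 0.204.
Since E_D < E_U, lowering the temperature improves selectivity toward D.

0.204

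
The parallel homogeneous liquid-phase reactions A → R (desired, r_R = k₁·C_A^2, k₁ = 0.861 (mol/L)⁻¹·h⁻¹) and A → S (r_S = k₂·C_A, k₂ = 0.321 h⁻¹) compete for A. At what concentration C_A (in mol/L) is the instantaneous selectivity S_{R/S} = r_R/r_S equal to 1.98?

0.738 mol/L

S_{R/S} = (k₁/k₂)·C_A ⇒ C_A = S·k₂/k₁.
= 1.98×0.321/0.861 = 0.738 mol/L.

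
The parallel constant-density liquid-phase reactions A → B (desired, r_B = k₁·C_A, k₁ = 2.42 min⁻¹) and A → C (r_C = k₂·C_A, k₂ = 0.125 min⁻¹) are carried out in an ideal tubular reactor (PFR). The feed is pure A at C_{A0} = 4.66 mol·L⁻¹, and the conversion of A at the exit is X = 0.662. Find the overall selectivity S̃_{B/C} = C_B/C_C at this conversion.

19.4

C_A = C_{A0}(1−X) = 1.575 mol·L⁻¹.
Both paths are first order in A, so the instantaneous fraction to B is constant: dC_B/d(−C_A) = k₁/(k₁+k₂) = 0.9509.
C_B = 0.9509·(C_{A0}−C_A) = 0.9509×3.085 = 2.93 mol·L⁻¹.
C_C = (C_{A0}−C_A)−C_B = 0.1515 mol·L⁻¹; S̃_{B/C} = 2.933/0.1515 = 19.4.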